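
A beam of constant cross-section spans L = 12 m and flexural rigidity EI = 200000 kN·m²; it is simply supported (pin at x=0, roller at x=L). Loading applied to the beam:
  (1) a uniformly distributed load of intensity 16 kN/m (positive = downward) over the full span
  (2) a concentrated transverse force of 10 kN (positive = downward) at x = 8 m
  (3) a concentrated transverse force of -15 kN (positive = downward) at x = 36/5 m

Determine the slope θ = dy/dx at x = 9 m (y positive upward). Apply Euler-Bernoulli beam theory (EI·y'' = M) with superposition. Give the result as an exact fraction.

θ(9) = 338917/90000000 rad

Load 1 — uniform load w=16 kN/m over full span:
  θ_1 = -w(L³-6Lx²+4x³)/(24EI) = -16·(12³-6·12·9²+4·9³)/(24·200000) = 99/25000 rad
Load 2 — point force P=10 kN at a=8 m (b=L-a=4):
  θ_2 = -Pa(2L²-6Lx+3x²+a²)/(6LEI)  [x>a] = -10·8·(2·12²-6·12·9+3·9²+8²)/(6·12·200000) = 53/180000 rad
Load 3 — point force P=-15 kN at a=36/5 m (b=L-a=24/5):
  θ_3 = -Pa(2L²-6Lx+3x²+a²)/(6LEI)  [x>a] = -(-15)·(36/5)·(2·12²-6·12·9+3·9²+(36/5)²)/(6·12·200000) = -4887/10000000 rad
Superposition: θ = Σ θ_i = 338917/90000000 rad ≈ 0.003766 rad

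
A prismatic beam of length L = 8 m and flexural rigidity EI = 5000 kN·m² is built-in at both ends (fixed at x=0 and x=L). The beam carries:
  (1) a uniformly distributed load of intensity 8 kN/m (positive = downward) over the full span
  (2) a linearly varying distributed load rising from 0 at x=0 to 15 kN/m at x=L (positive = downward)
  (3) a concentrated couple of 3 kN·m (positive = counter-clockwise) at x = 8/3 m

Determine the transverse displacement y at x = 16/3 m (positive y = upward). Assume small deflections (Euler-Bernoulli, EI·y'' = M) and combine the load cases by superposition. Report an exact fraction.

y(16/3) = -4036/151875 m

Load 1 — uniform load w=8 kN/m over full span:
  y_1 = -wx²(L-x)²/(24EI) = -8·(16/3)²·(8-(16/3))²/(24·5000) = -2048/151875 m
Load 2 — triangular load w₀=15 kN/m (0→w₀ over full span):
  y_2 = -w₀x²(L-x)²(x+2L)/(120LEI) = -15·(16/3)²·(8-(16/3))²·((16/3)+2·8)/(120·8·5000) = -2048/151875 m
Load 3 — applied couple M₀=3 kN·m at a=8/3 m (b=L-a=16/3):
  y_3 = (R_Ax³/6 - M_Ax²/2 - M₀(x-a)²/2)/EI  [x>a] with R_A=1/2, M_A=0 = ((1/2)·(16/3)³/6 - 0·(16/3)²/2 - 3·((16/3)-(8/3))²/2)/5000 = 4/10125 m
Superposition: y = Σ y_i = -4036/151875 m ≈ -0.026574 m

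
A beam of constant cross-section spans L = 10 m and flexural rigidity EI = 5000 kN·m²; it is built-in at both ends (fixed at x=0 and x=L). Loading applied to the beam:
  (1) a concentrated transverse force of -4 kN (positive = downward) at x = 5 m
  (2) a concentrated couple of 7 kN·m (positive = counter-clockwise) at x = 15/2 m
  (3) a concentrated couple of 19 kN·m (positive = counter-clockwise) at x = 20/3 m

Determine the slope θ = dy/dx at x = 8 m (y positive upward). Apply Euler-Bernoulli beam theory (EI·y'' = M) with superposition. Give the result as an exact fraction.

Load 1 — point force P=-4 kN at a=5 m (b=L-a=5):
  θ_1 = Pa²(L-x)(2bL-(3b+a)(L-x))/(2L³EI)  [x>a] = (-4)·5²·(10-8)·(2·5·10-(3·5+5)·(10-8))/(2·10³·5000) = -3/2500 rad
Load 2 — applied couple M₀=7 kN·m at a=15/2 m (b=L-a=5/2):
  θ_2 = (R_Ax²/2 - M_Ax - M₀(x-a))/EI  [x>a] with R_A=63/80, M_A=35/16 = ((63/80)·8²/2 - (35/16)·8 - 7·(8-(15/2)))/5000 = 21/25000 rad
Load 3 — applied couple M₀=19 kN·m at a=20/3 m (b=L-a=10/3):
  θ_3 = (R_Ax²/2 - M_Ax - M₀(x-a))/EI  [x>a] with R_A=38/15, M_A=19/3 = ((38/15)·8²/2 - (19/3)·8 - 19·(8-(20/3)))/5000 = 19/18750 rad
Superposition: θ = Σ θ_i = 49/75000 rad ≈ 0.000653 rad

θ(8) = 49/75000 rad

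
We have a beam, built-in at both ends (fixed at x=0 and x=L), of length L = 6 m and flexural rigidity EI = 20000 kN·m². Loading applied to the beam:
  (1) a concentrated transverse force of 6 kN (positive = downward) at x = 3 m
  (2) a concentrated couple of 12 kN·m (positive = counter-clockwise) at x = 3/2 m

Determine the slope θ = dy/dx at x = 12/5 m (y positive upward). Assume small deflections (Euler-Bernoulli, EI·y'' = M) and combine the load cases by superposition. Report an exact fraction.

Load 1 — point force P=6 kN at a=3 m (b=L-a=3):
  θ_1 = -Pb²x(2aL-(3a+b)x)/(2L³EI)  [x≤a] = -6·3²·(12/5)·(2·3·6-(3·3+3)·(12/5))/(2·6³·20000) = -27/250000 rad
Load 2 — applied couple M₀=12 kN·m at a=3/2 m (b=L-a=9/2):
  θ_2 = (R_Ax²/2 - M_Ax - M₀(x-a))/EI  [x>a] with R_A=9/4, M_A=-9/4 = ((9/4)·(12/5)²/2 - (-9/4)·(12/5) - 12·((12/5)-(3/2)))/20000 = 27/500000 rad
Superposition: θ = Σ θ_i = -27/500000 rad ≈ -0.000054 rad

θ(12/5) = -27/500000 rad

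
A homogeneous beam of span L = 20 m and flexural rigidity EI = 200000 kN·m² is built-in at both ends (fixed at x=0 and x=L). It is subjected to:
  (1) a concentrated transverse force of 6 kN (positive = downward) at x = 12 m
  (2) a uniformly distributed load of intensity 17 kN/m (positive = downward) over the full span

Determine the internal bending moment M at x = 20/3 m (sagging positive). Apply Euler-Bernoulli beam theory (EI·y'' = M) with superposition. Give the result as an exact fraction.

Load 1 — point force P=6 kN at a=12 m (b=L-a=8):
  M_1 = Pb²(3a+b)x/L³ - Pab²/L²  [x≤a] = 6·8²·(3·12+8)·(20/3)/20³ - 6·12·8²/20² = 64/25 kN·m
Load 2 — uniform load w=17 kN/m over full span:
  M_2 = wLx/2 - wL²/12 - wx²/2 = 17·20·(20/3)/2 - 17·20²/12 - 17·(20/3)²/2 = 1700/9 kN·m
Superposition: M = Σ M_i = 43076/225 kN·m ≈ 191.448889 kN·m

M(20/3) = 43076/225 kN·m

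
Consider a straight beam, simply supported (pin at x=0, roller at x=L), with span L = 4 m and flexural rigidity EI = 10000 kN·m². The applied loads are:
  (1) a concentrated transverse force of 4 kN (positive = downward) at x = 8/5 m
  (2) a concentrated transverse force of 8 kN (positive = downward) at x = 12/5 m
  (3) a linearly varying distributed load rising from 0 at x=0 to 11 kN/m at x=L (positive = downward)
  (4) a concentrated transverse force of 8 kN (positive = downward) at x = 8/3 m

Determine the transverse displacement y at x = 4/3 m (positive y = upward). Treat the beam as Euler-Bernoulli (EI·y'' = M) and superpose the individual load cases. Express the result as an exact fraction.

Load 1 — point force P=4 kN at a=8/5 m (b=L-a=12/5):
  y_1 = -Pbx(L²-b²-x²)/(6LEI)  [x≤a] = -4·(12/5)·(4/3)·(4²-(12/5)²-(4/3)²)/(6·4·10000) = -952/2109375 m
Load 2 — point force P=8 kN at a=12/5 m (b=L-a=8/5):
  y_2 = -Pbx(L²-b²-x²)/(6LEI)  [x≤a] = -8·(8/5)·(4/3)·(4²-(8/5)²-(4/3)²)/(6·4·10000) = -5248/6328125 m
Load 3 — triangular load w₀=11 kN/m (0→w₀ over full span):
  y_3 = -w₀x(7L⁴-10L²x²+3x⁴)/(360LEI) = -11·(4/3)·(7·4⁴-10·4²·(4/3)²+3·(4/3)⁴)/(360·4·10000) = -704/455625 m
Load 4 — point force P=8 kN at a=8/3 m (b=L-a=4/3):
  y_4 = -Pbx(L²-b²-x²)/(6LEI)  [x≤a] = -8·(4/3)·(4/3)·(4²-(4/3)²-(4/3)²)/(6·4·10000) = -112/151875 m
Superposition: y = Σ y_i = -202936/56953125 m ≈ -0.003563 m

y(4/3) = -202936/56953125 m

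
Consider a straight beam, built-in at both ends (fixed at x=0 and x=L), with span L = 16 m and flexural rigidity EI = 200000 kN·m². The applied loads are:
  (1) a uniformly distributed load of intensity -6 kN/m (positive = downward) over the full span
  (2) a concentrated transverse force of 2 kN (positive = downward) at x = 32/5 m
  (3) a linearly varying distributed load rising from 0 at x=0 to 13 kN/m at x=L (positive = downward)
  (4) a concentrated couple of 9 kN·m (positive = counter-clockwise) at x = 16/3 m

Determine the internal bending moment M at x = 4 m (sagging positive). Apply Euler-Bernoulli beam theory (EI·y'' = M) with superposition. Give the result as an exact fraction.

Load 1 — uniform load w=-6 kN/m over full span:
  M_1 = wLx/2 - wL²/12 - wx²/2 = (-6)·16·4/2 - (-6)·16²/12 - (-6)·4²/2 = -16 kN·m
Load 2 — point force P=2 kN at a=32/5 m (b=L-a=48/5):
  M_2 = Pb²(3a+b)x/L³ - Pab²/L²  [x≤a] = 2·(48/5)²·(3·(32/5)+(48/5))·4/16³ - 2·(32/5)·(48/5)²/16² = 72/125 kN·m
Load 3 — triangular load w₀=13 kN/m (0→w₀ over full span):
  M_3 = 3w₀Lx/20 - w₀L²/30 - w₀x³/(6L) = 3·13·16·4/20 - 13·16²/30 - 13·4³/(6·16) = 26/5 kN·m
Load 4 — applied couple M₀=9 kN·m at a=16/3 m (b=L-a=32/3):
  M_4 = R_Ax - M_A  [x≤a] with R_A=3/4, M_A=0 = (3/4)·4 - 0 = 3 kN·m
Superposition: M = Σ M_i = -903/125 kN·m ≈ -7.224000 kN·m

M(4) = -903/125 kN·m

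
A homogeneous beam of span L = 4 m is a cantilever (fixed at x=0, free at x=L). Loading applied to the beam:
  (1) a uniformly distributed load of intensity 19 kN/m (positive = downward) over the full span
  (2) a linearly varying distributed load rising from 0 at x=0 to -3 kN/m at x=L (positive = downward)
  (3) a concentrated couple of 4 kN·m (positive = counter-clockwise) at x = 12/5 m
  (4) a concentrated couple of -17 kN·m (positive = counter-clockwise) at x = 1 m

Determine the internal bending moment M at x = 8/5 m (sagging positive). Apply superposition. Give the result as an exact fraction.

M(8/5) = -5476/125 kN·m

Load 1 — uniform load w=19 kN/m over full span:
  M_1 = -w(L-x)²/2 = -19·(4-(8/5))²/2 = -1368/25 kN·m
Load 2 — triangular load w₀=-3 kN/m (0→w₀ over full span):
  M_2 = w₀Lx/2 - w₀L²/3 - w₀x³/(6L) = (-3)·4·(8/5)/2 - (-3)·4²/3 - (-3)·(8/5)³/(6·4) = 864/125 kN·m
Load 3 — applied couple M₀=4 kN·m at a=12/5 m (b=L-a=8/5):
  M_3 = M₀  [x≤a] = 4 = 4 kN·m
Load 4 — applied couple M₀=-17 kN·m at a=1 m (b=L-a=3):
  M_4 = 0  [x>a] = 0 kN·m
Superposition: M = Σ M_i = -5476/125 kN·m ≈ -43.808000 kN·m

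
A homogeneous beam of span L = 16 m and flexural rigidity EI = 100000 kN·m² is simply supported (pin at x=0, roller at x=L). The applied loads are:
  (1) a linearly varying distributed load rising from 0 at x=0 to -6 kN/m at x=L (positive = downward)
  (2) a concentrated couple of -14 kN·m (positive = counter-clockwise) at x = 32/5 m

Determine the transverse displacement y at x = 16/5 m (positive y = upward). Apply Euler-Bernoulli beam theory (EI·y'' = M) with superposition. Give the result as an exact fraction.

Load 1 — triangular load w₀=-6 kN/m (0→w₀ over full span):
  y_1 = -w₀x(7L⁴-10L²x²+3x⁴)/(360LEI) = -(-6)·(16/5)·(7·16⁴-10·16²·(16/5)²+3·(16/5)⁴)/(360·16·100000) = 704512/48828125 m
Load 2 — applied couple M₀=-14 kN·m at a=32/5 m (b=L-a=48/5):
  y_2 = (M₀x³/(6L)+C₁x)/EI  [x≤a] with C₁=M₀(3b²-L²)/(6L)=-224/75 = ((-14)·(16/5)³/(6·16)+(-224/75)·(16/5))/100000 = -56/390625 m
Superposition: y = Σ y_i = 697512/48828125 m ≈ 0.014285 m

y(16/5) = 697512/48828125 m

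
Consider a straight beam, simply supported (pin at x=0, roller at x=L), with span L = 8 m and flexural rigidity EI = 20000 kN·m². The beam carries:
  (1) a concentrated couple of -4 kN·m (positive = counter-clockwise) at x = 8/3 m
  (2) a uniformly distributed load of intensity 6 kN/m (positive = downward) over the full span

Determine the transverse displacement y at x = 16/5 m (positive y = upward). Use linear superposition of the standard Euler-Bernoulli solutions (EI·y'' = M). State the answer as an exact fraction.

y(16/5) = -18316/1171875 m

Load 1 — applied couple M₀=-4 kN·m at a=8/3 m (b=L-a=16/3):
  y_1 = (M₀x³/(6L)-M₀(x-a)²/2+C₁x)/EI  [x>a] with C₁=M₀(3b²-L²)/(6L)=-16/9 = ((-4)·(16/5)³/(6·8)-(-4)·((16/5)-(8/3))²/2+(-16/9)·(16/5))/20000 = -92/234375 m
Load 2 — uniform load w=6 kN/m over full span:
  y_2 = -wx(L³-2Lx²+x³)/(24EI) = -6·(16/5)·(8³-2·8·(16/5)²+(16/5)³)/(24·20000) = -5952/390625 m
Superposition: y = Σ y_i = -18316/1171875 m ≈ -0.015630 m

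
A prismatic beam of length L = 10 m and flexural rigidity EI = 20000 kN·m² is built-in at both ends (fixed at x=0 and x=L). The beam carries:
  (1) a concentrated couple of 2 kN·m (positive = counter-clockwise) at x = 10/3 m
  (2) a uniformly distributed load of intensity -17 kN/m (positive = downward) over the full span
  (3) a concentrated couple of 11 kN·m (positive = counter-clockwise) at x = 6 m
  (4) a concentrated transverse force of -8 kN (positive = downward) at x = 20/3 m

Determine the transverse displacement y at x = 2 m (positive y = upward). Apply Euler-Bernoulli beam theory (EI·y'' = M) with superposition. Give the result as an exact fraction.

y(2) = 235213/25312500 m

Load 1 — applied couple M₀=2 kN·m at a=10/3 m (b=L-a=20/3):
  y_1 = (R_Ax³/6 - M_Ax²/2)/EI  [x≤a] with R_A=4/15, M_A=0 = ((4/15)·2³/6 - 0·2²/2)/20000 = 1/56250 m
Load 2 — uniform load w=-17 kN/m over full span:
  y_2 = -wx²(L-x)²/(24EI) = -(-17)·2²·(10-2)²/(24·20000) = 17/1875 m
Load 3 — applied couple M₀=11 kN·m at a=6 m (b=L-a=4):
  y_3 = (R_Ax³/6 - M_Ax²/2)/EI  [x≤a] with R_A=198/125, M_A=88/25 = ((198/125)·2³/6 - (88/25)·2²/2)/20000 = -77/312500 m
Load 4 — point force P=-8 kN at a=20/3 m (b=L-a=10/3):
  y_4 = -Pb²x²(3aL-(3a+b)x)/(6L³EI)  [x≤a] = -(-8)·(10/3)²·2²·(3·(20/3)·10-(3·(20/3)+(10/3))·2)/(6·10³·20000) = 23/50625 m
Superposition: y = Σ y_i = 235213/25312500 m ≈ 0.009292 m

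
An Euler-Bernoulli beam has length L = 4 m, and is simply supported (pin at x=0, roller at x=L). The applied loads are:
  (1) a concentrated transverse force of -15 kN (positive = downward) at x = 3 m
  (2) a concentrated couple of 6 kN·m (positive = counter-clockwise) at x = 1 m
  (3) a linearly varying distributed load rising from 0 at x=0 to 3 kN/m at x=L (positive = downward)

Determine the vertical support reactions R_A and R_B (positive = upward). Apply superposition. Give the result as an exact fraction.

R_A = -1/4 kN, R_B = -35/4 kN

Load 1 — point force P=-15 kN at a=3 m (b=L-a=1):
  R_A = Pb/L = (-15)·1/4 = -15/4 kN
  R_B = Pa/L = (-15)·3/4 = -45/4 kN
Load 2 — applied couple M₀=6 kN·m at a=1 m (b=L-a=3):
  R_A = M₀/L = 6/4 = 3/2 kN
  R_B = -M₀/L = -6/4 = -3/2 kN
Load 3 — triangular load w₀=3 kN/m (0→w₀ over full span):
  R_A = w₀L/6 = 3·4/6 = 2 kN
  R_B = w₀L/3 = 3·4/3 = 4 kN
Superposition: R_A = -1/4 kN, R_B = -35/4 kN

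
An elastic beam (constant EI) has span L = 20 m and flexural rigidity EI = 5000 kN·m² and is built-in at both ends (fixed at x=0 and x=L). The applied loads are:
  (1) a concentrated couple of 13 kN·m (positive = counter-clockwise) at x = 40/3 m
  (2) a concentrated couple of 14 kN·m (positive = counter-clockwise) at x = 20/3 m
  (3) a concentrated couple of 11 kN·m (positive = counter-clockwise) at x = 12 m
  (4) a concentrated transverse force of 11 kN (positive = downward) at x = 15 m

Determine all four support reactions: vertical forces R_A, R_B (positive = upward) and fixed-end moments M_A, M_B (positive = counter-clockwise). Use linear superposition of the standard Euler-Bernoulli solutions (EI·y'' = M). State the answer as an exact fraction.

Load 1 — applied couple M₀=13 kN·m at a=40/3 m (b=L-a=20/3):
  R_A = 6M₀ab/L³ = 6·13·(40/3)·(20/3)/20³ = 13/15 kN
  M_A = M₀b(2a-b)/L² = 13·(20/3)·(2·(40/3)-(20/3))/20² = 13/3 kN·m
  R_B = -6M₀ab/L³ = -6·13·(40/3)·(20/3)/20³ = -13/15 kN
  M_B = M₀a(2b-a)/L² = 13·(40/3)·(2·(20/3)-(40/3))/20² = 0 kN·m
Load 2 — applied couple M₀=14 kN·m at a=20/3 m (b=L-a=40/3):
  R_A = 6M₀ab/L³ = 6·14·(20/3)·(40/3)/20³ = 14/15 kN
  M_A = M₀b(2a-b)/L² = 14·(40/3)·(2·(20/3)-(40/3))/20² = 0 kN·m
  R_B = -6M₀ab/L³ = -6·14·(20/3)·(40/3)/20³ = -14/15 kN
  M_B = M₀a(2b-a)/L² = 14·(20/3)·(2·(40/3)-(20/3))/20² = 14/3 kN·m
Load 3 — applied couple M₀=11 kN·m at a=12 m (b=L-a=8):
  R_A = 6M₀ab/L³ = 6·11·12·8/20³ = 99/125 kN
  M_A = M₀b(2a-b)/L² = 11·8·(2·12-8)/20² = 88/25 kN·m
  R_B = -6M₀ab/L³ = -6·11·12·8/20³ = -99/125 kN
  M_B = M₀a(2b-a)/L² = 11·12·(2·8-12)/20² = 33/25 kN·m
Load 4 — point force P=11 kN at a=15 m (b=L-a=5):
  R_A = Pb²(3a+b)/L³ = 11·5²·(3·15+5)/20³ = 55/32 kN
  M_A = Pab²/L² = 11·15·5²/20² = 165/16 kN·m
  R_B = Pa²(a+3b)/L³ = 11·15²·(15+3·5)/20³ = 297/32 kN
  M_B = -Pa²b/L² = -11·15²·5/20² = -495/16 kN·m
Superposition: R_A = 17243/4000 kN, M_A = 21799/1200 kN·m, R_B = 26757/4000 kN, M_B = -29941/1200 kN·m

R_A = 17243/4000 kN, M_A = 21799/1200 kN·m, R_B = 26757/4000 kN, M_B = -29941/1200 kN·m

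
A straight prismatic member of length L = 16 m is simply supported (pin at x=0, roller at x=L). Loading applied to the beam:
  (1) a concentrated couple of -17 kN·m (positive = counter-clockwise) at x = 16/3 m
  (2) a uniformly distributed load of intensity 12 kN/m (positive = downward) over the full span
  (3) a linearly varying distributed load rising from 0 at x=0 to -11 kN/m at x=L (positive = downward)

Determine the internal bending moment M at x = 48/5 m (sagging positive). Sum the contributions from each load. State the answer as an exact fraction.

M(48/5) = 24402/125 kN·m

Load 1 — applied couple M₀=-17 kN·m at a=16/3 m (b=L-a=32/3):
  M_1 = M₀x/L - M₀  [x>a] = (-17)·(48/5)/16 - (-17) = 34/5 kN·m
Load 2 — uniform load w=12 kN/m over full span:
  M_2 = wx(L-x)/2 = 12·(48/5)·(16-(48/5))/2 = 9216/25 kN·m
Load 3 — triangular load w₀=-11 kN/m (0→w₀ over full span):
  M_3 = w₀Lx/6 - w₀x³/(6L) = (-11)·16·(48/5)/6 - (-11)·(48/5)³/(6·16) = -22528/125 kN·m
Superposition: M = Σ M_i = 24402/125 kN·m ≈ 195.216000 kN·m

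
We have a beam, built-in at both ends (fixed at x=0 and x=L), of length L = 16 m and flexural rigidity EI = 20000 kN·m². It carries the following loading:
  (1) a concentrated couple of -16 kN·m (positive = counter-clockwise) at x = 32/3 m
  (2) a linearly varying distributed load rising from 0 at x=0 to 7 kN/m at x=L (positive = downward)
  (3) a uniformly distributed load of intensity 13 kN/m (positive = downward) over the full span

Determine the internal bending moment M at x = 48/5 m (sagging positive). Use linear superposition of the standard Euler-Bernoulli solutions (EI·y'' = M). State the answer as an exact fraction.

Load 1 — applied couple M₀=-16 kN·m at a=32/3 m (b=L-a=16/3):
  M_1 = R_Ax - M_A  [x≤a] with R_A=-4/3, M_A=-16/3 = (-4/3)·(48/5) - (-16/3) = -112/15 kN·m
Load 2 — triangular load w₀=7 kN/m (0→w₀ over full span):
  M_2 = 3w₀Lx/20 - w₀L²/30 - w₀x³/(6L) = 3·7·16·(48/5)/20 - 7·16²/30 - 7·(48/5)³/(6·16) = 13888/375 kN·m
Load 3 — uniform load w=13 kN/m over full span:
  M_3 = wLx/2 - wL²/12 - wx²/2 = 13·16·(48/5)/2 - 13·16²/12 - 13·(48/5)²/2 = 9152/75 kN·m
Superposition: M = Σ M_i = 56848/375 kN·m ≈ 151.594667 kN·m

M(48/5) = 56848/375 kN·m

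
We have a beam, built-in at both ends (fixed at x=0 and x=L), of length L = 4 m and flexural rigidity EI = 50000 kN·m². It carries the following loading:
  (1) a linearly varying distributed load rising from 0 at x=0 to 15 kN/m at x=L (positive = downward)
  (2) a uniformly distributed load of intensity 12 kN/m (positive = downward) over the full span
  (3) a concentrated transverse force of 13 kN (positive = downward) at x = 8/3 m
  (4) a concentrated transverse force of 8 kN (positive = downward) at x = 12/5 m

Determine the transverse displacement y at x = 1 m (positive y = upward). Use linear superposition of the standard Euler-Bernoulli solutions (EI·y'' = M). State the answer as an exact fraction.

Load 1 — triangular load w₀=15 kN/m (0→w₀ over full span):
  y_1 = -w₀x²(L-x)²(x+2L)/(120LEI) = -15·1²·(4-1)²·(1+2·4)/(120·4·50000) = -81/1600000 m
Load 2 — uniform load w=12 kN/m over full span:
  y_2 = -wx²(L-x)²/(24EI) = -12·1²·(4-1)²/(24·50000) = -9/100000 m
Load 3 — point force P=13 kN at a=8/3 m (b=L-a=4/3):
  y_3 = -Pb²x²(3aL-(3a+b)x)/(6L³EI)  [x≤a] = -13·(4/3)²·1²·(3·(8/3)·4-(3·(8/3)+(4/3))·1)/(6·4³·50000) = -221/8100000 m
Load 4 — point force P=8 kN at a=12/5 m (b=L-a=8/5):
  y_4 = -Pb²x²(3aL-(3a+b)x)/(6L³EI)  [x≤a] = -8·(8/5)²·1²·(3·(12/5)·4-(3·(12/5)+(8/5))·1)/(6·4³·50000) = -1/46875 m
Superposition: y = Σ y_i = -122629/648000000 m ≈ -0.000189 m

y(1) = -122629/648000000 m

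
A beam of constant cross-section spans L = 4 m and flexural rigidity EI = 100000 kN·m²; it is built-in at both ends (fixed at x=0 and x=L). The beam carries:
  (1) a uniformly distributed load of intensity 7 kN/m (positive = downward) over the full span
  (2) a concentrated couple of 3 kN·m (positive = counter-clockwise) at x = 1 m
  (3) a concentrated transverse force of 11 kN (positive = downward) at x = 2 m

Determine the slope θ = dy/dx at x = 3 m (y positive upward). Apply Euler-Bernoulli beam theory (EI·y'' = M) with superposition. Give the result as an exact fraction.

Load 1 — uniform load w=7 kN/m over full span:
  θ_1 = -wx(L-x)(L-2x)/(12EI) = -7·3·(4-3)·(4-2·3)/(12·100000) = 7/200000 rad
Load 2 — applied couple M₀=3 kN·m at a=1 m (b=L-a=3):
  θ_2 = (R_Ax²/2 - M_Ax - M₀(x-a))/EI  [x>a] with R_A=27/32, M_A=-9/16 = ((27/32)·3²/2 - (-9/16)·3 - 3·(3-1))/100000 = -33/6400000 rad
Load 3 — point force P=11 kN at a=2 m (b=L-a=2):
  θ_3 = Pa²(L-x)(2bL-(3b+a)(L-x))/(2L³EI)  [x>a] = 11·2²·(4-3)·(2·2·4-(3·2+2)·(4-3))/(2·4³·100000) = 11/400000 rad
Superposition: θ = Σ θ_i = 367/6400000 rad ≈ 0.000057 rad

θ(3) = 367/6400000 rad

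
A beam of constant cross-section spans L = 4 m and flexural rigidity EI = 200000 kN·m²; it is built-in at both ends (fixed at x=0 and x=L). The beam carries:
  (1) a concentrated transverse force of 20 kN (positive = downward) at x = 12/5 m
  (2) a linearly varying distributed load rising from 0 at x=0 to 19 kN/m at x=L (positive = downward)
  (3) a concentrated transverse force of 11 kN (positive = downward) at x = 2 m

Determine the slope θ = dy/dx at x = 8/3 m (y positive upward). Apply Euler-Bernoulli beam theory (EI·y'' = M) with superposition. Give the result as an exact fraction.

Load 1 — point force P=20 kN at a=12/5 m (b=L-a=8/5):
  θ_1 = Pa²(L-x)(2bL-(3b+a)(L-x))/(2L³EI)  [x>a] = 20·(12/5)²·(4-(8/3))·(2·(8/5)·4-(3·(8/5)+(12/5))·(4-(8/3)))/(2·4³·200000) = 3/156250 rad
Load 2 — triangular load w₀=19 kN/m (0→w₀ over full span):
  θ_2 = -w₀(2x(L-x)(L-2x)(x+2L)+x²(L-x)²)/(120LEI) = -19·(2·(8/3)·(4-(8/3))·(4-2·(8/3))·((8/3)+2·4)+(8/3)²·(4-(8/3))²)/(120·4·200000) = 133/7593750 rad
Load 3 — point force P=11 kN at a=2 m (b=L-a=2):
  θ_3 = Pa²(L-x)(2bL-(3b+a)(L-x))/(2L³EI)  [x>a] = 11·2²·(4-(8/3))·(2·2·4-(3·2+2)·(4-(8/3)))/(2·4³·200000) = 11/900000 rad
Superposition: θ = Σ θ_i = 29729/607500000 rad ≈ 0.000049 rad

θ(8/3) = 29729/607500000 rad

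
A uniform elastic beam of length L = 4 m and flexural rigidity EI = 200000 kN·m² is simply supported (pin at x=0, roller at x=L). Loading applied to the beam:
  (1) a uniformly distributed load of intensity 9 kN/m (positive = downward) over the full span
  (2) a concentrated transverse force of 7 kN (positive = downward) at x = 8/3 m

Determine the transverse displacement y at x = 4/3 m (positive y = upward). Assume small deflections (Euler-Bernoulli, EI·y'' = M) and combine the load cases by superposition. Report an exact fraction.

y(4/3) = -247/1518750 m

Load 1 — uniform load w=9 kN/m over full span:
  y_1 = -wx(L³-2Lx²+x³)/(24EI) = -9·(4/3)·(4³-2·4·(4/3)²+(4/3)³)/(24·200000) = -11/84375 m
Load 2 — point force P=7 kN at a=8/3 m (b=L-a=4/3):
  y_2 = -Pbx(L²-b²-x²)/(6LEI)  [x≤a] = -7·(4/3)·(4/3)·(4²-(4/3)²-(4/3)²)/(6·4·200000) = -49/1518750 m
Superposition: y = Σ y_i = -247/1518750 m ≈ -0.000163 m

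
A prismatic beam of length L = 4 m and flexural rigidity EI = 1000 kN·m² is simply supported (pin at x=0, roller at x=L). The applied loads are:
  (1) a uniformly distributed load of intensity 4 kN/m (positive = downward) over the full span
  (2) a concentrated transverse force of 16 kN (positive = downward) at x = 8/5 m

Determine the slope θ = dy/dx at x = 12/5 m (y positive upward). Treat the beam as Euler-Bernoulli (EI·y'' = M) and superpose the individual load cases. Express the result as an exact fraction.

Load 1 — uniform load w=4 kN/m over full span:
  θ_1 = -w(L³-6Lx²+4x³)/(24EI) = -4·(4³-6·4·(12/5)²+4·(12/5)³)/(24·1000) = 148/46875 rad
Load 2 — point force P=16 kN at a=8/5 m (b=L-a=12/5):
  θ_2 = -Pa(2L²-6Lx+3x²+a²)/(6LEI)  [x>a] = -16·(8/5)·(2·4²-6·4·(12/5)+3·(12/5)²+(8/5)²)/(6·4·1000) = 96/15625 rad
Superposition: θ = Σ θ_i = 436/46875 rad ≈ 0.009301 rad

θ(12/5) = 436/46875 rad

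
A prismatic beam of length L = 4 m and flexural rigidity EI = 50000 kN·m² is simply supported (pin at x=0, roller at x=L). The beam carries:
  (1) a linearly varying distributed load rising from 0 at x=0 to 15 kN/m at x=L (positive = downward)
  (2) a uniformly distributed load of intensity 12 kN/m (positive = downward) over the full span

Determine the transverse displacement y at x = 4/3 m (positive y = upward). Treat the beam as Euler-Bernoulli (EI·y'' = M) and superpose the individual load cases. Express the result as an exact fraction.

y(4/3) = -848/759375 m

Load 1 — triangular load w₀=15 kN/m (0→w₀ over full span):
  y_1 = -w₀x(7L⁴-10L²x²+3x⁴)/(360LEI) = -15·(4/3)·(7·4⁴-10·4²·(4/3)²+3·(4/3)⁴)/(360·4·50000) = -64/151875 m
Load 2 — uniform load w=12 kN/m over full span:
  y_2 = -wx(L³-2Lx²+x³)/(24EI) = -12·(4/3)·(4³-2·4·(4/3)²+(4/3)³)/(24·50000) = -176/253125 m
Superposition: y = Σ y_i = -848/759375 m ≈ -0.001117 m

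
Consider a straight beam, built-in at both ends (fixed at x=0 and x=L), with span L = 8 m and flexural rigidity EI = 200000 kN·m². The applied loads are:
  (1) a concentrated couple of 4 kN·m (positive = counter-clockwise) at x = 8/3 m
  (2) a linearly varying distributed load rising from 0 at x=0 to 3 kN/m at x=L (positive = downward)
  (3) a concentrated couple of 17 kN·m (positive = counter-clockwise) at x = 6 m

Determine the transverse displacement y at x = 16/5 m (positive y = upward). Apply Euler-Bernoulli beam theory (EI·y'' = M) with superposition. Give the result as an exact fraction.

y(16/5) = -49273/390625000 m

Load 1 — applied couple M₀=4 kN·m at a=8/3 m (b=L-a=16/3):
  y_1 = (R_Ax³/6 - M_Ax²/2 - M₀(x-a)²/2)/EI  [x>a] with R_A=2/3, M_A=0 = ((2/3)·(16/5)³/6 - 0·(16/5)²/2 - 4·((16/5)-(8/3))²/2)/200000 = 6/390625 m
Load 2 — triangular load w₀=3 kN/m (0→w₀ over full span):
  y_2 = -w₀x²(L-x)²(x+2L)/(120LEI) = -3·(16/5)²·(8-(16/5))²·((16/5)+2·8)/(120·8·200000) = -3456/48828125 m
Load 3 — applied couple M₀=17 kN·m at a=6 m (b=L-a=2):
  y_3 = (R_Ax³/6 - M_Ax²/2)/EI  [x≤a] with R_A=153/64, M_A=85/16 = ((153/64)·(16/5)³/6 - (85/16)·(16/5)²/2)/200000 = -221/3125000 m
Superposition: y = Σ y_i = -49273/390625000 m ≈ -0.000126 m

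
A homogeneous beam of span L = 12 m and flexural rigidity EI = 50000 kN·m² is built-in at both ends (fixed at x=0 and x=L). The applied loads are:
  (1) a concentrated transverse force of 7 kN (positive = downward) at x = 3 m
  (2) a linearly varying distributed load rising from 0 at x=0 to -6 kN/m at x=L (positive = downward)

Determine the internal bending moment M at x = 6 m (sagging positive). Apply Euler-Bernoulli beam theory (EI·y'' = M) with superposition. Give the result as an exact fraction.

M(6) = -123/8 kN·m

Load 1 — point force P=7 kN at a=3 m (b=L-a=9):
  M_1 = Pa²(a+3b)(L-x)/L³ - Pa²b/L²  [x>a] = 7·3²·(3+3·9)·(12-6)/12³ - 7·3²·9/12² = 21/8 kN·m
Load 2 — triangular load w₀=-6 kN/m (0→w₀ over full span):
  M_2 = 3w₀Lx/20 - w₀L²/30 - w₀x³/(6L) = 3·(-6)·12·6/20 - (-6)·12²/30 - (-6)·6³/(6·12) = -18 kN·m
Superposition: M = Σ M_i = -123/8 kN·m ≈ -15.375000 kN·m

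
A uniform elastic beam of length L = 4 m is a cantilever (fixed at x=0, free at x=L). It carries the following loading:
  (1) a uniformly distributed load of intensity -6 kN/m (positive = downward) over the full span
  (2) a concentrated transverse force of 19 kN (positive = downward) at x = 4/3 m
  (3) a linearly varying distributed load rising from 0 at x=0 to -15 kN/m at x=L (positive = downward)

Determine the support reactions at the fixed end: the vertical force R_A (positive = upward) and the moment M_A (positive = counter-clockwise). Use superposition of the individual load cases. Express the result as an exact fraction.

Load 1 — uniform load w=-6 kN/m over full span:
  R_A = wL = (-6)·4 = -24 kN
  M_A = wL²/2 = (-6)·4²/2 = -48 kN·m
Load 2 — point force P=19 kN at a=4/3 m (b=L-a=8/3):
  R_A = P = 19 kN
  M_A = Pa = 19·(4/3) = 76/3 kN·m
Load 3 — triangular load w₀=-15 kN/m (0→w₀ over full span):
  R_A = w₀L/2 = (-15)·4/2 = -30 kN
  M_A = w₀L²/3 = (-15)·4²/3 = -80 kN·m
Superposition: R_A = -35 kN, M_A = -308/3 kN·m

R_A = -35 kN, M_A = -308/3 kN·m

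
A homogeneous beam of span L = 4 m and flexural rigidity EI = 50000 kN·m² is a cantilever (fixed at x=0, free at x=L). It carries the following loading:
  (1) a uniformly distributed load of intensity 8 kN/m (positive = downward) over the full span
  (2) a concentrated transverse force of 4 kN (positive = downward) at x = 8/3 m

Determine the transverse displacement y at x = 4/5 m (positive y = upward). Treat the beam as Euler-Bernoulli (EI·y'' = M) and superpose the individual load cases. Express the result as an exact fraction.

Load 1 — uniform load w=8 kN/m over full span:
  y_1 = -wx²(x²-4Lx+6L²)/(24EI) = -8·(4/5)²·((4/5)²-4·4·(4/5)+6·4²)/(24·50000) = -2096/5859375 m
Load 2 — point force P=4 kN at a=8/3 m (b=L-a=4/3):
  y_2 = -Px²(3a-x)/(6EI)  [x≤a] = -4·(4/5)²·(3·(8/3)-(4/5))/(6·50000) = -24/390625 m
Superposition: y = Σ y_i = -2456/5859375 m ≈ -0.000419 m

y(4/5) = -2456/5859375 m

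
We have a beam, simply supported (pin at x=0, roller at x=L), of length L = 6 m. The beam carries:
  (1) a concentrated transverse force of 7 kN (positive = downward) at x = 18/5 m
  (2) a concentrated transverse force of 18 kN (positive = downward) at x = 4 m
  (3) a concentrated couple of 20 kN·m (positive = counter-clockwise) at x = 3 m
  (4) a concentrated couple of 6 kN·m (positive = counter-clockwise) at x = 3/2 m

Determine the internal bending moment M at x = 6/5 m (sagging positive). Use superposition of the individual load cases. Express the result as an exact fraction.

Load 1 — point force P=7 kN at a=18/5 m (b=L-a=12/5):
  M_1 = Pbx/L  [x≤a] = 7·(12/5)·(6/5)/6 = 84/25 kN·m
Load 2 — point force P=18 kN at a=4 m (b=L-a=2):
  M_2 = Pbx/L  [x≤a] = 18·2·(6/5)/6 = 36/5 kN·m
Load 3 — applied couple M₀=20 kN·m at a=3 m (b=L-a=3):
  M_3 = M₀x/L  [x≤a] = 20·(6/5)/6 = 4 kN·m
Load 4 — applied couple M₀=6 kN·m at a=3/2 m (b=L-a=9/2):
  M_4 = M₀x/L  [x≤a] = 6·(6/5)/6 = 6/5 kN·m
Superposition: M = Σ M_i = 394/25 kN·m ≈ 15.760000 kN·m

M(6/5) = 394/25 kN·m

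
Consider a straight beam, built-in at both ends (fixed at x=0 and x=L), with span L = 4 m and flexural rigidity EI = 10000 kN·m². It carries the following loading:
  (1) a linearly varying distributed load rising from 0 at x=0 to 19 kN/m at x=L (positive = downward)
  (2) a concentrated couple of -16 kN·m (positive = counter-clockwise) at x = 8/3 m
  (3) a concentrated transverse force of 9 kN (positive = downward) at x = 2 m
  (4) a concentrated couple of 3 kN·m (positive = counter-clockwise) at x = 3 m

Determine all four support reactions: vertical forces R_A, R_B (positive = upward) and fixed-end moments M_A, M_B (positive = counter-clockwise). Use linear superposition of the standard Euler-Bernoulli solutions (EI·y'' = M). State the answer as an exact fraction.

R_A = 5477/480 kN, M_A = 819/80 kN·m, R_B = 17083/480 kN, M_B = -1621/80 kN·m

Load 1 — triangular load w₀=19 kN/m (0→w₀ over full span):
  R_A = 3w₀L/20 = 3·19·4/20 = 57/5 kN
  M_A = w₀L²/30 = 19·4²/30 = 152/15 kN·m
  R_B = 7w₀L/20 = 7·19·4/20 = 133/5 kN
  M_B = -w₀L²/20 = -19·4²/20 = -76/5 kN·m
Load 2 — applied couple M₀=-16 kN·m at a=8/3 m (b=L-a=4/3):
  R_A = 6M₀ab/L³ = 6·(-16)·(8/3)·(4/3)/4³ = -16/3 kN
  M_A = M₀b(2a-b)/L² = (-16)·(4/3)·(2·(8/3)-(4/3))/4² = -16/3 kN·m
  R_B = -6M₀ab/L³ = -6·(-16)·(8/3)·(4/3)/4³ = 16/3 kN
  M_B = M₀a(2b-a)/L² = (-16)·(8/3)·(2·(4/3)-(8/3))/4² = 0 kN·m
Load 3 — point force P=9 kN at a=2 m (b=L-a=2):
  R_A = Pb²(3a+b)/L³ = 9·2²·(3·2+2)/4³ = 9/2 kN
  M_A = Pab²/L² = 9·2·2²/4² = 9/2 kN·m
  R_B = Pa²(a+3b)/L³ = 9·2²·(2+3·2)/4³ = 9/2 kN
  M_B = -Pa²b/L² = -9·2²·2/4² = -9/2 kN·m
Load 4 — applied couple M₀=3 kN·m at a=3 m (b=L-a=1):
  R_A = 6M₀ab/L³ = 6·3·3·1/4³ = 27/32 kN
  M_A = M₀b(2a-b)/L² = 3·1·(2·3-1)/4² = 15/16 kN·m
  R_B = -6M₀ab/L³ = -6·3·3·1/4³ = -27/32 kN
  M_B = M₀a(2b-a)/L² = 3·3·(2·1-3)/4² = -9/16 kN·m
Superposition: R_A = 5477/480 kN, M_A = 819/80 kN·m, R_B = 17083/480 kN, M_B = -1621/80 kN·m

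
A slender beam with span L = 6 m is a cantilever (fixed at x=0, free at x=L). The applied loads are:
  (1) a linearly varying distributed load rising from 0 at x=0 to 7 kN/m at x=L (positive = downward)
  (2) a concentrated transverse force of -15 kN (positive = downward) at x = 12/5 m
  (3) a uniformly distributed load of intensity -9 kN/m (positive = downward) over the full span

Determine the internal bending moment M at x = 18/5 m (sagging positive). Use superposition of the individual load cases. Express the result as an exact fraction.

M(18/5) = 1056/125 kN·m

Load 1 — triangular load w₀=7 kN/m (0→w₀ over full span):
  M_1 = w₀Lx/2 - w₀L²/3 - w₀x³/(6L) = 7·6·(18/5)/2 - 7·6²/3 - 7·(18/5)³/(6·6) = -2184/125 kN·m
Load 2 — point force P=-15 kN at a=12/5 m (b=L-a=18/5):
  M_2 = 0  [x>a] = 0 kN·m
Load 3 — uniform load w=-9 kN/m over full span:
  M_3 = -w(L-x)²/2 = -(-9)·(6-(18/5))²/2 = 648/25 kN·m
Superposition: M = Σ M_i = 1056/125 kN·m ≈ 8.448000 kN·m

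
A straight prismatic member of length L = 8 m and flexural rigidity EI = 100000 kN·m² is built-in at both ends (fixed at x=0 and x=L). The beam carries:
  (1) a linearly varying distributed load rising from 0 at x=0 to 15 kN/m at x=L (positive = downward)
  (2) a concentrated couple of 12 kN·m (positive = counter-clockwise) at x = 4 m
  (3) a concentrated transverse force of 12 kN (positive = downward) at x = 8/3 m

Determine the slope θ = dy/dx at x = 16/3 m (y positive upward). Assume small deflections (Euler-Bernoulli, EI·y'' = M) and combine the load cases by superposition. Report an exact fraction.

θ(16/3) = 76/253125 rad

Load 1 — triangular load w₀=15 kN/m (0→w₀ over full span):
  θ_1 = -w₀(2x(L-x)(L-2x)(x+2L)+x²(L-x)²)/(120LEI) = -15·(2·(16/3)·(8-(16/3))·(8-2·(16/3))·((16/3)+2·8)+(16/3)²·(8-(16/3))²)/(120·8·100000) = 56/253125 rad
Load 2 — applied couple M₀=12 kN·m at a=4 m (b=L-a=4):
  θ_2 = (R_Ax²/2 - M_Ax - M₀(x-a))/EI  [x>a] with R_A=9/4, M_A=3 = ((9/4)·(16/3)²/2 - 3·(16/3) - 12·((16/3)-4))/100000 = 0 rad
Load 3 — point force P=12 kN at a=8/3 m (b=L-a=16/3):
  θ_3 = Pa²(L-x)(2bL-(3b+a)(L-x))/(2L³EI)  [x>a] = 12·(8/3)²·(8-(16/3))·(2·(16/3)·8-(3·(16/3)+(8/3))·(8-(16/3)))/(2·8³·100000) = 4/50625 rad
Superposition: θ = Σ θ_i = 76/253125 rad ≈ 0.000300 rad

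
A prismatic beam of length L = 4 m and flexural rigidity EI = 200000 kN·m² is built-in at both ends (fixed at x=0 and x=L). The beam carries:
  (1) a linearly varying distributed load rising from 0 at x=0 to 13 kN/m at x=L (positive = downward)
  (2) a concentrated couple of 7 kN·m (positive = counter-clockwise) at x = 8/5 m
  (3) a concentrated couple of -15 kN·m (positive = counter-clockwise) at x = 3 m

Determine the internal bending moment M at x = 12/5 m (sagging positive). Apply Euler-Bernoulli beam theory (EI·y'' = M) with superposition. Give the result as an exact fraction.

Load 1 — triangular load w₀=13 kN/m (0→w₀ over full span):
  M_1 = 3w₀Lx/20 - w₀L²/30 - w₀x³/(6L) = 3·13·4·(12/5)/20 - 13·4²/30 - 13·(12/5)³/(6·4) = 1612/375 kN·m
Load 2 — applied couple M₀=7 kN·m at a=8/5 m (b=L-a=12/5):
  M_2 = R_Ax - M_A - M₀  [x>a] with R_A=63/25, M_A=21/25 = (63/25)·(12/5) - (21/25) - 7 = -224/125 kN·m
Load 3 — applied couple M₀=-15 kN·m at a=3 m (b=L-a=1):
  M_3 = R_Ax - M_A  [x≤a] with R_A=-135/32, M_A=-75/16 = (-135/32)·(12/5) - (-75/16) = -87/16 kN·m
Superposition: M = Σ M_i = -3517/1200 kN·m ≈ -2.930833 kN·m

M(12/5) = -3517/1200 kN·m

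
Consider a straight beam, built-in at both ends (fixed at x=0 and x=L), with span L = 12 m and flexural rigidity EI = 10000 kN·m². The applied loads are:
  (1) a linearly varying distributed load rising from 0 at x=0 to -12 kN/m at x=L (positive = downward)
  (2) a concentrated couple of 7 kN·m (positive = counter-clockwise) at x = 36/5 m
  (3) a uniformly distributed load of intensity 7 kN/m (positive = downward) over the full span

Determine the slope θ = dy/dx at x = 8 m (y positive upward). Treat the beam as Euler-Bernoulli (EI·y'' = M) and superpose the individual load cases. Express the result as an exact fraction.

θ(8) = 343/187500 rad

Load 1 — triangular load w₀=-12 kN/m (0→w₀ over full span):
  θ_1 = -w₀(2x(L-x)(L-2x)(x+2L)+x²(L-x)²)/(120LEI) = -(-12)·(2·8·(12-8)·(12-2·8)·(8+2·12)+8²·(12-8)²)/(120·12·10000) = -56/9375 rad
Load 2 — applied couple M₀=7 kN·m at a=36/5 m (b=L-a=24/5):
  θ_2 = (R_Ax²/2 - M_Ax - M₀(x-a))/EI  [x>a] with R_A=21/25, M_A=56/25 = ((21/25)·8²/2 - (56/25)·8 - 7·(8-(36/5)))/10000 = 21/62500 rad
Load 3 — uniform load w=7 kN/m over full span:
  θ_3 = -wx(L-x)(L-2x)/(12EI) = -7·8·(12-8)·(12-2·8)/(12·10000) = 14/1875 rad
Superposition: θ = Σ θ_i = 343/187500 rad ≈ 0.001829 rad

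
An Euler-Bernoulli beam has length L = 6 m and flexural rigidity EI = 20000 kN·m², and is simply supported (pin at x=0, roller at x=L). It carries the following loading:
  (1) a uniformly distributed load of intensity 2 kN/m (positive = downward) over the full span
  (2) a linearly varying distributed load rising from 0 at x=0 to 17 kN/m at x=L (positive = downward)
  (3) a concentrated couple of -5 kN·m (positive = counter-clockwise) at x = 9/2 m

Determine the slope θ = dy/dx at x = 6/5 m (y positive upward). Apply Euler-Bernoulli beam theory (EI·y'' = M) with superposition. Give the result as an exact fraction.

θ(6/5) = -701983/200000000 rad

Load 1 — uniform load w=2 kN/m over full span:
  θ_1 = -w(L³-6Lx²+4x³)/(24EI) = -2·(6³-6·6·(6/5)²+4·(6/5)³)/(24·20000) = -891/1250000 rad
Load 2 — triangular load w₀=17 kN/m (0→w₀ over full span):
  θ_2 = -w₀(7L⁴-30L²x²+15x⁴)/(360LEI) = -17·(7·6⁴-30·6²·(6/5)²+15·(6/5)⁴)/(360·6·20000) = -4641/1562500 rad
Load 3 — applied couple M₀=-5 kN·m at a=9/2 m (b=L-a=3/2):
  θ_3 = (M₀x²/(2L)+C₁)/EI  [x≤a] with C₁=M₀(3b²-L²)/(6L)=65/16 = ((-5)·(6/5)²/(2·6)+(65/16))/20000 = 277/1600000 rad
Superposition: θ = Σ θ_i = -701983/200000000 rad ≈ -0.003510 rad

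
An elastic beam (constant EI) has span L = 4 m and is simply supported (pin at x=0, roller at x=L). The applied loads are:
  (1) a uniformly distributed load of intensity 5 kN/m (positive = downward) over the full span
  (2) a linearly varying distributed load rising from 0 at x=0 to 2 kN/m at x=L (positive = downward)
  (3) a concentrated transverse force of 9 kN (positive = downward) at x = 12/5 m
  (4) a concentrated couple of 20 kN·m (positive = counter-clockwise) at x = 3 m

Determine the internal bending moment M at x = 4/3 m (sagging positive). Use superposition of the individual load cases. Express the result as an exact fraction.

M(4/3) = 8884/405 kN·m

Load 1 — uniform load w=5 kN/m over full span:
  M_1 = wx(L-x)/2 = 5·(4/3)·(4-(4/3))/2 = 80/9 kN·m
Load 2 — triangular load w₀=2 kN/m (0→w₀ over full span):
  M_2 = w₀Lx/6 - w₀x³/(6L) = 2·4·(4/3)/6 - 2·(4/3)³/(6·4) = 128/81 kN·m
Load 3 — point force P=9 kN at a=12/5 m (b=L-a=8/5):
  M_3 = Pbx/L  [x≤a] = 9·(8/5)·(4/3)/4 = 24/5 kN·m
Load 4 — applied couple M₀=20 kN·m at a=3 m (b=L-a=1):
  M_4 = M₀x/L  [x≤a] = 20·(4/3)/4 = 20/3 kN·m
Superposition: M = Σ M_i = 8884/405 kN·m ≈ 21.935802 kN·m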